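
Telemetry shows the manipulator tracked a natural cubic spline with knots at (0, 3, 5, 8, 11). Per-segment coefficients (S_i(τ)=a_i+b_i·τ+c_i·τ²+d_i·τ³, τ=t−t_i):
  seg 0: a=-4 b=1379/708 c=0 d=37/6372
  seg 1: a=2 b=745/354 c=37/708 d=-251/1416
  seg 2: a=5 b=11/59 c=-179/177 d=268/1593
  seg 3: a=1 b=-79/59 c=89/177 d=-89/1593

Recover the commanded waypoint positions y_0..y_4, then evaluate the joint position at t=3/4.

y_0 = S_0(0) = a_0 = -4
y_1 = S_1(0) = a_1 = 2
y_2 = S_2(0) = a_2 = 5
y_3 = S_3(0) = a_3 = 1
y_4 = S_3(3) = 0
t_q=3/4 is in segment 0 (τ=3/4); S_0(τ)=-38315/15104

y_0=-4 y_1=2 y_2=5 y_3=1 y_4=0
S(3/4) = -38315/15104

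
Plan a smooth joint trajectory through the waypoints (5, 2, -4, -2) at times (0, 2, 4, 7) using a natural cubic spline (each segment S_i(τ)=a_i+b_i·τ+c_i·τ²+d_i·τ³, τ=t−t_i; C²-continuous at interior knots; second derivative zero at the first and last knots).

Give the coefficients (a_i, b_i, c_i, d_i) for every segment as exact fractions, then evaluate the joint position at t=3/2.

Δ: Δ0=-3/2, Δ1=-3, Δ2=2/3
row 1: diag=8, rhs=-9; c'=1/4, d'=-9/8
row 2: denom=10−2·1/4=19/2; d'=(22−2·-9/8)/(19/2)=97/38
back: M2=97/38
back: M1=-9/8−1/4·97/38=-67/38
M: M0=0, M1=-67/38, M2=97/38, M3=0
seg 0: a=5, c=M0/2=0, d=(M1−M0)/(6·2)=-67/456, b=Δ0−h0·(2M0+M1)/6=-52/57
seg 1: a=2, c=M1/2=-67/76, d=(M2−M1)/(6·2)=41/114, b=Δ1−h1·(2M1+M2)/6=-305/114
seg 2: a=-4, c=M2/2=97/76, d=(M3−M2)/(6·3)=-97/684, b=Δ2−h2·(2M2+M3)/6=-215/114
t_q=3/2 → seg 0, τ=3/2; S=5+-52/57·τ+0·τ²+-67/456·τ³=3813/1216

  seg 0: a=5 b=-52/57 c=0 d=-67/456
  seg 1: a=2 b=-305/114 c=-67/76 d=41/114
  seg 2: a=-4 b=-215/114 c=97/76 d=-97/684
S(3/2) = 3813/1216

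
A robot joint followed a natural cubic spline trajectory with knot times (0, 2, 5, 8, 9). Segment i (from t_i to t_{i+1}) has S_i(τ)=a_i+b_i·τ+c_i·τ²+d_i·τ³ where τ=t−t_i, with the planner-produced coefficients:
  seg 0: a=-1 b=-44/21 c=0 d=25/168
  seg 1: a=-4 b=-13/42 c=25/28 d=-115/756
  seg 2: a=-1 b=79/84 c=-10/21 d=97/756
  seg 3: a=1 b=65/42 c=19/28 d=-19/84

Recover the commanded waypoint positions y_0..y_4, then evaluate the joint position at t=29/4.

y_0 = S_0(0) = a_0 = -1
y_1 = S_1(0) = a_1 = -4
y_2 = S_2(0) = a_2 = -1
y_3 = S_3(0) = a_3 = 1
y_4 = S_3(1) = 3
t_q=29/4 is in segment 2 (τ=9/4); S_2(τ)=299/1792

y_0=-1 y_1=-4 y_2=-1 y_3=1 y_4=3
S(29/4) = 299/1792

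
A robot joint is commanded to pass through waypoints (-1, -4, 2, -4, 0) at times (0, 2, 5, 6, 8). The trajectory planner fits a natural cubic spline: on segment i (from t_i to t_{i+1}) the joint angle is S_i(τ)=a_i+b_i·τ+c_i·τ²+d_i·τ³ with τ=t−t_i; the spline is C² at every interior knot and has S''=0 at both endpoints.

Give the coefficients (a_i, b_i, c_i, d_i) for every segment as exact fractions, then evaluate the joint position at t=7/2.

Δ: Δ0=-3/2, Δ1=2, Δ2=-6, Δ3=2
row 1: diag=10, rhs=21; c'=3/10, d'=21/10
row 2: denom=8−3·3/10=71/10; d'=(-48−3·21/10)/(71/10)=-543/71
row 3: denom=6−1·10/71=416/71; d'=(48−1·-543/71)/(416/71)=3951/416
back: M3=3951/416
back: M2=-543/71−10/71·3951/416=-1869/208
back: M1=21/10−3/10·-1869/208=1995/416
M: M0=0, M1=1995/416, M2=-1869/208, M3=3951/416, M4=0
seg 0: a=-1, c=M0/2=0, d=(M1−M0)/(6·2)=665/1664, b=Δ0−h0·(2M0+M1)/6=-1289/416
seg 1: a=-4, c=M1/2=1995/832, d=(M2−M1)/(6·3)=-49/64, b=Δ1−h1·(2M1+M2)/6=353/208
seg 2: a=2, c=M2/2=-1869/416, d=(M3−M2)/(6·1)=2563/832, b=Δ2−h2·(2M2+M3)/6=-3817/832
seg 3: a=-4, c=M3/2=3951/832, d=(M4−M3)/(6·2)=-1317/1664, b=Δ3−h3·(2M3+M4)/6=-901/208
t_q=7/2 → seg 1, τ=3/2; S=-4+353/208·τ+1995/832·τ²+-49/64·τ³=9031/6656

  seg 0: a=-1 b=-1289/416 c=0 d=665/1664
  seg 1: a=-4 b=353/208 c=1995/832 d=-49/64
  seg 2: a=2 b=-3817/832 c=-1869/416 d=2563/832
  seg 3: a=-4 b=-901/208 c=3951/832 d=-1317/1664
S(7/2) = 9031/6656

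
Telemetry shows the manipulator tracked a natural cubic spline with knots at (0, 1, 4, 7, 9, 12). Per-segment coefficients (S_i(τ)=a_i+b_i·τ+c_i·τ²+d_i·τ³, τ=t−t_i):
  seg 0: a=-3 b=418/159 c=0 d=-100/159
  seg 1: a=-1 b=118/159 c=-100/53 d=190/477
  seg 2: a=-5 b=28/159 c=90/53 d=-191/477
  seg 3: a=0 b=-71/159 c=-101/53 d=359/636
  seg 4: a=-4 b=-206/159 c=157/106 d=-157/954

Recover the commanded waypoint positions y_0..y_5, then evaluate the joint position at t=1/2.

y_0=-3 y_1=-1 y_2=-5 y_3=0 y_4=-4 y_5=1
S(1/2) = -187/106

y_0 = S_0(0) = a_0 = -3
y_1 = S_1(0) = a_1 = -1
y_2 = S_2(0) = a_2 = -5
y_3 = S_3(0) = a_3 = 0
y_4 = S_4(0) = a_4 = -4
y_5 = S_4(3) = 1
t_q=1/2 is in segment 0 (τ=1/2); S_0(τ)=-187/106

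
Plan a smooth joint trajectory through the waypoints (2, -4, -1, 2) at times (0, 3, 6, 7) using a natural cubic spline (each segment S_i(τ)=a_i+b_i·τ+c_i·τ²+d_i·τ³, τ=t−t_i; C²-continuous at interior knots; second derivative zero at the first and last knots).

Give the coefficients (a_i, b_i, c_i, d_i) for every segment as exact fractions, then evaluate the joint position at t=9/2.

Δ: Δ0=-2, Δ1=1, Δ2=3
row 1: diag=12, rhs=18; c'=1/4, d'=3/2
row 2: denom=8−3·1/4=29/4; d'=(12−3·3/2)/(29/4)=30/29
back: M2=30/29
back: M1=3/2−1/4·30/29=36/29
M: M0=0, M1=36/29, M2=30/29, M3=0
seg 0: a=2, c=M0/2=0, d=(M1−M0)/(6·3)=2/29, b=Δ0−h0·(2M0+M1)/6=-76/29
seg 1: a=-4, c=M1/2=18/29, d=(M2−M1)/(6·3)=-1/87, b=Δ1−h1·(2M1+M2)/6=-22/29
seg 2: a=-1, c=M2/2=15/29, d=(M3−M2)/(6·1)=-5/29, b=Δ2−h2·(2M2+M3)/6=77/29
t_q=9/2 → seg 1, τ=3/2; S=-4+-22/29·τ+18/29·τ²+-1/87·τ³=-877/232

  seg 0: a=2 b=-76/29 c=0 d=2/29
  seg 1: a=-4 b=-22/29 c=18/29 d=-1/87
  seg 2: a=-1 b=77/29 c=15/29 d=-5/29
S(9/2) = -877/232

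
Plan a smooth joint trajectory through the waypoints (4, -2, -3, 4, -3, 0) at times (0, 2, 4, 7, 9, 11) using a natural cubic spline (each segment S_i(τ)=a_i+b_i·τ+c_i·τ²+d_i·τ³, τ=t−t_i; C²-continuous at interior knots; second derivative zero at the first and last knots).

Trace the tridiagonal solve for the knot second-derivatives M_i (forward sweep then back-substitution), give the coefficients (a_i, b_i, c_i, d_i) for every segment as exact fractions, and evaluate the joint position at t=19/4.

  seg 0: a=4 b=-3281/975 c=0 d=89/975
  seg 1: a=-2 b=-2213/975 c=178/325 d=263/1560
  seg 2: a=-3 b=3791/1950 c=2027/1300 d=-223/468
  seg 3: a=4 b=-6107/3900 c=-887/325 d=2749/3120
  seg 4: a=-3 b=-1862/975 c=6649/2600 d=-6649/15600
S(19/4) = -72041/83200

Δ: Δ0=-3, Δ1=-1/2, Δ2=7/3, Δ3=-7/2, Δ4=3/2
row 1: diag=8, rhs=15; c'=1/4, d'=15/8
row 2: denom=10−2·1/4=19/2; d'=(17−2·15/8)/(19/2)=53/38
row 3: denom=10−3·6/19=172/19; d'=(-35−3·53/38)/(172/19)=-1489/344
row 4: denom=8−2·19/86=325/43; d'=(30−2·-1489/344)/(325/43)=6649/1300
back: M4=6649/1300
back: M3=-1489/344−19/86·6649/1300=-1774/325
back: M2=53/38−6/19·-1774/325=2027/650
back: M1=15/8−1/4·2027/650=356/325
M: M0=0, M1=356/325, M2=2027/650, M3=-1774/325, M4=6649/1300, M5=0
seg 0: a=4, c=M0/2=0, d=(M1−M0)/(6·2)=89/975, b=Δ0−h0·(2M0+M1)/6=-3281/975
seg 1: a=-2, c=M1/2=178/325, d=(M2−M1)/(6·2)=263/1560, b=Δ1−h1·(2M1+M2)/6=-2213/975
seg 2: a=-3, c=M2/2=2027/1300, d=(M3−M2)/(6·3)=-223/468, b=Δ2−h2·(2M2+M3)/6=3791/1950
seg 3: a=4, c=M3/2=-887/325, d=(M4−M3)/(6·2)=2749/3120, b=Δ3−h3·(2M3+M4)/6=-6107/3900
seg 4: a=-3, c=M4/2=6649/2600, d=(M5−M4)/(6·2)=-6649/15600, b=Δ4−h4·(2M4+M5)/6=-1862/975
t_q=19/4 → seg 2, τ=3/4; S=-3+3791/1950·τ+2027/1300·τ²+-223/468·τ³=-72041/83200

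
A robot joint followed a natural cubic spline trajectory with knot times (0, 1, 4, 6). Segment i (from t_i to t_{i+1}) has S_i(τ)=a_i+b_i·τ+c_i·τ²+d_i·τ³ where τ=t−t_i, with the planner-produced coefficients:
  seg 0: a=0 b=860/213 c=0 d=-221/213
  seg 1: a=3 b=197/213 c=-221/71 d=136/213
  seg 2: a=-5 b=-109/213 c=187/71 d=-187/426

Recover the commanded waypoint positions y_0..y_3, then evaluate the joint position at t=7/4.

y_0 = S_0(0) = a_0 = 0
y_1 = S_1(0) = a_1 = 3
y_2 = S_2(0) = a_2 = -5
y_3 = S_2(2) = 1
t_q=7/4 is in segment 1 (τ=3/4); S_1(τ)=2513/1136

y_0=0 y_1=3 y_2=-5 y_3=1
S(7/4) = 2513/1136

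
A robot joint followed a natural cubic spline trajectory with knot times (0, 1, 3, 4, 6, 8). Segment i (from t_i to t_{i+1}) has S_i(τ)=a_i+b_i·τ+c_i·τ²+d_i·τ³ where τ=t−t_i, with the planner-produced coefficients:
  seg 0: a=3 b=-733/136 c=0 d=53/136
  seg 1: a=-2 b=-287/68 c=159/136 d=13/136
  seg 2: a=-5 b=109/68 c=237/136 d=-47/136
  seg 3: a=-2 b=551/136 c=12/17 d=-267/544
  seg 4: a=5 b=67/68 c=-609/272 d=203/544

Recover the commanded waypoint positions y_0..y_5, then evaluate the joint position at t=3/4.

y_0 = S_0(0) = a_0 = 3
y_1 = S_1(0) = a_1 = -2
y_2 = S_2(0) = a_2 = -5
y_3 = S_3(0) = a_3 = -2
y_4 = S_4(0) = a_4 = 5
y_5 = S_4(2) = 1
t_q=3/4 is in segment 0 (τ=3/4); S_0(τ)=-7641/8704

y_0=3 y_1=-2 y_2=-5 y_3=-2 y_4=5 y_5=1
S(3/4) = -7641/8704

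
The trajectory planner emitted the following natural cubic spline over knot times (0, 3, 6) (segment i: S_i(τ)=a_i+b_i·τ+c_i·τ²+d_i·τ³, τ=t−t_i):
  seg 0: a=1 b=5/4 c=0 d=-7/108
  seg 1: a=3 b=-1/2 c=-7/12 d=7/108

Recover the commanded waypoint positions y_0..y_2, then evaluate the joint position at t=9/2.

y_0=1 y_1=3 y_2=-2
S(9/2) = 37/32

y_0 = S_0(0) = a_0 = 1
y_1 = S_1(0) = a_1 = 3
y_2 = S_1(3) = -2
t_q=9/2 is in segment 1 (τ=3/2); S_1(τ)=37/32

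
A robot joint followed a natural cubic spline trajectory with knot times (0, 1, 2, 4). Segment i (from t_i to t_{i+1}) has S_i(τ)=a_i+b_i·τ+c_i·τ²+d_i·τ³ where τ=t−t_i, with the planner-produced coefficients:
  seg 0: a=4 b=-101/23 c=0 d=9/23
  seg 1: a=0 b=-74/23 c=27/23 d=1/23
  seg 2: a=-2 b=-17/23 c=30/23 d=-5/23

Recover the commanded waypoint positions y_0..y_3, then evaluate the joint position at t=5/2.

y_0=4 y_1=0 y_2=-2 y_3=0
S(5/2) = -381/184

y_0 = S_0(0) = a_0 = 4
y_1 = S_1(0) = a_1 = 0
y_2 = S_2(0) = a_2 = -2
y_3 = S_2(2) = 0
t_q=5/2 is in segment 2 (τ=1/2); S_2(τ)=-381/184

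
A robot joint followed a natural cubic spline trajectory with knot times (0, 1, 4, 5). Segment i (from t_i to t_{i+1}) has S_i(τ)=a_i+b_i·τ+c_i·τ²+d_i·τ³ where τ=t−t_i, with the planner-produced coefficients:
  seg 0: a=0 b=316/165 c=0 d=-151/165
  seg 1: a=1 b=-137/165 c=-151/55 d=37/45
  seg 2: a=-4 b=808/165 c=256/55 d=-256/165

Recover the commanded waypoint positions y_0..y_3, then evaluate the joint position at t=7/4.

y_0=0 y_1=1 y_2=-4 y_3=4
S(7/4) = -2887/3520

y_0 = S_0(0) = a_0 = 0
y_1 = S_1(0) = a_1 = 1
y_2 = S_2(0) = a_2 = -4
y_3 = S_2(1) = 4
t_q=7/4 is in segment 1 (τ=3/4); S_1(τ)=-2887/3520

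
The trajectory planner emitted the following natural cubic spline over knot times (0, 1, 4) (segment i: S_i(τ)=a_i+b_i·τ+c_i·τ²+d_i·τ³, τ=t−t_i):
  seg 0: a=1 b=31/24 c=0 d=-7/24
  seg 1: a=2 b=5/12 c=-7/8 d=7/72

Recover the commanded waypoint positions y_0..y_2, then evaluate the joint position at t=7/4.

y_0 = S_0(0) = a_0 = 1
y_1 = S_1(0) = a_1 = 2
y_2 = S_1(3) = -2
t_q=7/4 is in segment 1 (τ=3/4); S_1(τ)=953/512

y_0=1 y_1=2 y_2=-2
S(7/4) = 953/512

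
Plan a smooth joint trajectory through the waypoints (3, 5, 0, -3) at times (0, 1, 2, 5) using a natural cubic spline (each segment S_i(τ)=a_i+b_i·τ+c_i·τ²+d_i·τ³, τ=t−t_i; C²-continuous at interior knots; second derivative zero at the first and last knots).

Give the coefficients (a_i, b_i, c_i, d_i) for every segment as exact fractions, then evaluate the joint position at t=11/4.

  seg 0: a=3 b=122/31 c=0 d=-60/31
  seg 1: a=5 b=-58/31 c=-180/31 d=83/31
  seg 2: a=0 b=-169/31 c=69/31 d=-23/93
S(11/4) = -5835/1984

Δ: Δ0=2, Δ1=-5, Δ2=-1
row 1: diag=4, rhs=-42; c'=1/4, d'=-21/2
row 2: denom=8−1·1/4=31/4; d'=(24−1·-21/2)/(31/4)=138/31
back: M2=138/31
back: M1=-21/2−1/4·138/31=-360/31
M: M0=0, M1=-360/31, M2=138/31, M3=0
seg 0: a=3, c=M0/2=0, d=(M1−M0)/(6·1)=-60/31, b=Δ0−h0·(2M0+M1)/6=122/31
seg 1: a=5, c=M1/2=-180/31, d=(M2−M1)/(6·1)=83/31, b=Δ1−h1·(2M1+M2)/6=-58/31
seg 2: a=0, c=M2/2=69/31, d=(M3−M2)/(6·3)=-23/93, b=Δ2−h2·(2M2+M3)/6=-169/31
t_q=11/4 → seg 2, τ=3/4; S=0+-169/31·τ+69/31·τ²+-23/93·τ³=-5835/1984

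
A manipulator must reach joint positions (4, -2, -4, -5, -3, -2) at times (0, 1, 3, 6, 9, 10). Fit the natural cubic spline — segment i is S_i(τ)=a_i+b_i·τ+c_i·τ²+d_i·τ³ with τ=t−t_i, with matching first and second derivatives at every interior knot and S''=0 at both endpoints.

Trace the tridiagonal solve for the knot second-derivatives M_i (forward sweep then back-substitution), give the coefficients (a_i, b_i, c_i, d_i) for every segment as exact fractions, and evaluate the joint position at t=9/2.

  seg 0: a=4 b=-7639/1110 c=0 d=979/1110
  seg 1: a=-2 b=-2351/555 c=979/370 d=-1141/2220
  seg 2: a=-4 b=20/111 c=-81/185 d=4/45
  seg 3: a=-5 b=-26/555 c=67/185 d=-23/555
  seg 4: a=-3 b=559/555 c=-2/185 d=2/555
S(9/2) = -3267/740

Δ: Δ0=-6, Δ1=-1, Δ2=-1/3, Δ3=2/3, Δ4=1
row 1: diag=6, rhs=30; c'=1/3, d'=5
row 2: denom=10−2·1/3=28/3; d'=(4−2·5)/(28/3)=-9/14
row 3: denom=12−3·9/28=309/28; d'=(6−3·-9/14)/(309/28)=74/103
row 4: denom=8−3·28/103=740/103; d'=(2−3·74/103)/(740/103)=-4/185
back: M4=-4/185
back: M3=74/103−28/103·-4/185=134/185
back: M2=-9/14−9/28·134/185=-162/185
back: M1=5−1/3·-162/185=979/185
M: M0=0, M1=979/185, M2=-162/185, M3=134/185, M4=-4/185, M5=0
seg 0: a=4, c=M0/2=0, d=(M1−M0)/(6·1)=979/1110, b=Δ0−h0·(2M0+M1)/6=-7639/1110
seg 1: a=-2, c=M1/2=979/370, d=(M2−M1)/(6·2)=-1141/2220, b=Δ1−h1·(2M1+M2)/6=-2351/555
seg 2: a=-4, c=M2/2=-81/185, d=(M3−M2)/(6·3)=4/45, b=Δ2−h2·(2M2+M3)/6=20/111
seg 3: a=-5, c=M3/2=67/185, d=(M4−M3)/(6·3)=-23/555, b=Δ3−h3·(2M3+M4)/6=-26/555
seg 4: a=-3, c=M4/2=-2/185, d=(M5−M4)/(6·1)=2/555, b=Δ4−h4·(2M4+M5)/6=559/555
t_q=9/2 → seg 2, τ=3/2; S=-4+20/111·τ+-81/185·τ²+4/45·τ³=-3267/740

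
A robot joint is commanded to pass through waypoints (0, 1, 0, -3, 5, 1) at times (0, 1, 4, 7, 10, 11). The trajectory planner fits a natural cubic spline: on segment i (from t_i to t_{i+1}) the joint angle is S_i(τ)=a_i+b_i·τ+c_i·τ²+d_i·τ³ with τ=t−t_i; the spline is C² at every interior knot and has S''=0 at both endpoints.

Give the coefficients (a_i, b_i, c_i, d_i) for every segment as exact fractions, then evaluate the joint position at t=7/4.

Δ: Δ0=1, Δ1=-1/3, Δ2=-1, Δ3=8/3, Δ4=-4
row 1: diag=8, rhs=-8; c'=3/8, d'=-1
row 2: denom=12−3·3/8=87/8; d'=(-4−3·-1)/(87/8)=-8/87
row 3: denom=12−3·8/29=324/29; d'=(22−3·-8/87)/(324/29)=323/162
row 4: denom=8−3·29/108=259/36; d'=(-40−3·323/162)/(259/36)=-4966/777
back: M4=-4966/777
back: M3=323/162−29/108·-4966/777=8648/2331
back: M2=-8/87−8/29·8648/2331=-2600/2331
back: M1=-1−3/8·-2600/2331=-452/777
M: M0=0, M1=-452/777, M2=-2600/2331, M3=8648/2331, M4=-4966/777, M5=0
seg 0: a=0, c=M0/2=0, d=(M1−M0)/(6·1)=-226/2331, b=Δ0−h0·(2M0+M1)/6=2557/2331
seg 1: a=1, c=M1/2=-226/777, d=(M2−M1)/(6·3)=-622/20979, b=Δ1−h1·(2M1+M2)/6=1879/2331
seg 2: a=0, c=M2/2=-1300/2331, d=(M3−M2)/(6·3)=152/567, b=Δ2−h2·(2M2+M3)/6=-4055/2331
seg 3: a=-3, c=M3/2=4324/2331, d=(M4−M3)/(6·3)=-11773/20979, b=Δ3−h3·(2M3+M4)/6=5017/2331
seg 4: a=5, c=M4/2=-2483/777, d=(M5−M4)/(6·1)=2483/2331, b=Δ4−h4·(2M4+M5)/6=-4358/2331
t_q=7/4 → seg 1, τ=3/4; S=1+1879/2331·τ+-226/777·τ²+-622/20979·τ³=11839/8288

  seg 0: a=0 b=2557/2331 c=0 d=-226/2331
  seg 1: a=1 b=1879/2331 c=-226/777 d=-622/20979
  seg 2: a=0 b=-4055/2331 c=-1300/2331 d=152/567
  seg 3: a=-3 b=5017/2331 c=4324/2331 d=-11773/20979
  seg 4: a=5 b=-4358/2331 c=-2483/777 d=2483/2331
S(7/4) = 11839/8288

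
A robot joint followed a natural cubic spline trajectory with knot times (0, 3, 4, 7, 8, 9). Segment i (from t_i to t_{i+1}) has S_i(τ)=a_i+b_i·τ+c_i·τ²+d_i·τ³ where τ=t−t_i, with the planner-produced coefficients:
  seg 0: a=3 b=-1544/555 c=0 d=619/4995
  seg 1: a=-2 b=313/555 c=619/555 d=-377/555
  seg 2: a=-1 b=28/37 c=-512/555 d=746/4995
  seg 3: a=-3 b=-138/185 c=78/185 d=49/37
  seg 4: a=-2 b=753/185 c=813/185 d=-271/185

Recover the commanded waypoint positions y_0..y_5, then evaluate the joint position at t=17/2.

y_0 = S_0(0) = a_0 = 3
y_1 = S_1(0) = a_1 = -2
y_2 = S_2(0) = a_2 = -1
y_3 = S_3(0) = a_3 = -3
y_4 = S_4(0) = a_4 = -2
y_5 = S_4(1) = 5
t_q=17/2 is in segment 4 (τ=1/2); S_4(τ)=1407/1480

y_0=3 y_1=-2 y_2=-1 y_3=-3 y_4=-2 y_5=5
S(17/2) = 1407/1480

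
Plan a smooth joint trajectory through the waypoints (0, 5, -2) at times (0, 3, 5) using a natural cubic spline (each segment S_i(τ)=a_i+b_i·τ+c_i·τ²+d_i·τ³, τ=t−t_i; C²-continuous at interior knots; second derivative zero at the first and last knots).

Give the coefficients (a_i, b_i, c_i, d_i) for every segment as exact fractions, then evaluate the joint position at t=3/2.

Δ: Δ0=5/3, Δ1=-7/2
row 1: diag=10, rhs=-31; c'=1/5, d'=-31/10
back: M1=-31/10
M: M0=0, M1=-31/10, M2=0
seg 0: a=0, c=M0/2=0, d=(M1−M0)/(6·3)=-31/180, b=Δ0−h0·(2M0+M1)/6=193/60
seg 1: a=5, c=M1/2=-31/20, d=(M2−M1)/(6·2)=31/120, b=Δ1−h1·(2M1+M2)/6=-43/30
t_q=3/2 → seg 0, τ=3/2; S=0+193/60·τ+0·τ²+-31/180·τ³=679/160

  seg 0: a=0 b=193/60 c=0 d=-31/180
  seg 1: a=5 b=-43/30 c=-31/20 d=31/120
S(3/2) = 679/160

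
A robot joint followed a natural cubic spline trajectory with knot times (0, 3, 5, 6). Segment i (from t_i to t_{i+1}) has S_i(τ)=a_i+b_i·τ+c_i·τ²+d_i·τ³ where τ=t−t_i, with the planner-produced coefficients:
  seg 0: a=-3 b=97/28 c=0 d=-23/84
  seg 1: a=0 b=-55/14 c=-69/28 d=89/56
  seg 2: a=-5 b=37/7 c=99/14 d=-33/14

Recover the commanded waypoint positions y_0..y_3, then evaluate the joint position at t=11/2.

y_0=-3 y_1=0 y_2=-5 y_3=5
S(11/2) = -99/112

y_0 = S_0(0) = a_0 = -3
y_1 = S_1(0) = a_1 = 0
y_2 = S_2(0) = a_2 = -5
y_3 = S_2(1) = 5
t_q=11/2 is in segment 2 (τ=1/2); S_2(τ)=-99/112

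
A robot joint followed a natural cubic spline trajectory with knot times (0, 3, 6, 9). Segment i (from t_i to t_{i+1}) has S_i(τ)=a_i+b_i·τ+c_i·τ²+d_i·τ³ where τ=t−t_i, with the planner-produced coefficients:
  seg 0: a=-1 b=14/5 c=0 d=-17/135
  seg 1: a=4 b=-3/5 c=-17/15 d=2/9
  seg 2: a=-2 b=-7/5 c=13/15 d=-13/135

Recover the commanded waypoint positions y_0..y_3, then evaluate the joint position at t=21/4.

y_0=-1 y_1=4 y_2=-2 y_3=-1
S(21/4) = -89/160

y_0 = S_0(0) = a_0 = -1
y_1 = S_1(0) = a_1 = 4
y_2 = S_2(0) = a_2 = -2
y_3 = S_2(3) = -1
t_q=21/4 is in segment 1 (τ=9/4); S_1(τ)=-89/160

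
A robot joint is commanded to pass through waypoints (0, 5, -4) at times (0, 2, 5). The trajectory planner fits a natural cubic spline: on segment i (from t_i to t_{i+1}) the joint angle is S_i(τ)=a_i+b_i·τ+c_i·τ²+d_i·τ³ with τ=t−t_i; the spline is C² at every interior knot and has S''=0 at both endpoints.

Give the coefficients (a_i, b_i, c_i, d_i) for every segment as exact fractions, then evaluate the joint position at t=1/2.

Δ: Δ0=5/2, Δ1=-3
row 1: diag=10, rhs=-33; c'=3/10, d'=-33/10
back: M1=-33/10
M: M0=0, M1=-33/10, M2=0
seg 0: a=0, c=M0/2=0, d=(M1−M0)/(6·2)=-11/40, b=Δ0−h0·(2M0+M1)/6=18/5
seg 1: a=5, c=M1/2=-33/20, d=(M2−M1)/(6·3)=11/60, b=Δ1−h1·(2M1+M2)/6=3/10
t_q=1/2 → seg 0, τ=1/2; S=0+18/5·τ+0·τ²+-11/40·τ³=113/64

  seg 0: a=0 b=18/5 c=0 d=-11/40
  seg 1: a=5 b=3/10 c=-33/20 d=11/60
S(1/2) = 113/64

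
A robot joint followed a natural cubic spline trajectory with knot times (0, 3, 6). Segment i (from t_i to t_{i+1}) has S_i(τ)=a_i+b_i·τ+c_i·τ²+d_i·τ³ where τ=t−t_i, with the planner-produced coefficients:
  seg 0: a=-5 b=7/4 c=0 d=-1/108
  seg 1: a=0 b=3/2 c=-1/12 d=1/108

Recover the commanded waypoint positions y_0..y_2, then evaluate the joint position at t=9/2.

y_0=-5 y_1=0 y_2=4
S(9/2) = 67/32

y_0 = S_0(0) = a_0 = -5
y_1 = S_1(0) = a_1 = 0
y_2 = S_1(3) = 4
t_q=9/2 is in segment 1 (τ=3/2); S_1(τ)=67/32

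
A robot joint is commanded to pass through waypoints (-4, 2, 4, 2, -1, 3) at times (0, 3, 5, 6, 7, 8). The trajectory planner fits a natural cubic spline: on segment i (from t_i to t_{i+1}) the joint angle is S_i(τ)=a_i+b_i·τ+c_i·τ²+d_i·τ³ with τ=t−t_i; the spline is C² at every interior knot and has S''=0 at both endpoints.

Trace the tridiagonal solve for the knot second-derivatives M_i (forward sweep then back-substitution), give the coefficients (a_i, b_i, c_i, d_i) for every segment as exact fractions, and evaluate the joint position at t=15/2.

Δ: Δ0=2, Δ1=1, Δ2=-2, Δ3=-3, Δ4=4
row 1: diag=10, rhs=-6; c'=1/5, d'=-3/5
row 2: denom=6−2·1/5=28/5; d'=(-18−2·-3/5)/(28/5)=-3
row 3: denom=4−1·5/28=107/28; d'=(-6−1·-3)/(107/28)=-84/107
row 4: denom=4−1·28/107=400/107; d'=(42−1·-84/107)/(400/107)=2289/200
back: M4=2289/200
back: M3=-84/107−28/107·2289/200=-189/50
back: M2=-3−5/28·-189/50=-93/40
back: M1=-3/5−1/5·-93/40=-27/200
M: M0=0, M1=-27/200, M2=-93/40, M3=-189/50, M4=2289/200, M5=0
seg 0: a=-4, c=M0/2=0, d=(M1−M0)/(6·3)=-3/400, b=Δ0−h0·(2M0+M1)/6=827/400
seg 1: a=2, c=M1/2=-27/400, d=(M2−M1)/(6·2)=-73/400, b=Δ1−h1·(2M1+M2)/6=373/200
seg 2: a=4, c=M2/2=-93/80, d=(M3−M2)/(6·1)=-97/400, b=Δ2−h2·(2M2+M3)/6=-119/200
seg 3: a=2, c=M3/2=-189/100, d=(M4−M3)/(6·1)=203/80, b=Δ3−h3·(2M3+M4)/6=-1459/400
seg 4: a=-1, c=M4/2=2289/400, d=(M5−M4)/(6·1)=-763/400, b=Δ4−h4·(2M4+M5)/6=37/200
t_q=15/2 → seg 4, τ=1/2; S=-1+37/200·τ+2289/400·τ²+-763/400·τ³=911/3200

  seg 0: a=-4 b=827/400 c=0 d=-3/400
  seg 1: a=2 b=373/200 c=-27/400 d=-73/400
  seg 2: a=4 b=-119/200 c=-93/80 d=-97/400
  seg 3: a=2 b=-1459/400 c=-189/100 d=203/80
  seg 4: a=-1 b=37/200 c=2289/400 d=-763/400
S(15/2) = 911/3200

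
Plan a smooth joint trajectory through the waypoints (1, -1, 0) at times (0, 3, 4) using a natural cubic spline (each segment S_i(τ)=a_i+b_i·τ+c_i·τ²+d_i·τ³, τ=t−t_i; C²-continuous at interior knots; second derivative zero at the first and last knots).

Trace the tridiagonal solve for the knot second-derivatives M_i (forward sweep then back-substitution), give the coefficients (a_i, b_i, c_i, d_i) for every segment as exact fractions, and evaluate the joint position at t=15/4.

  seg 0: a=1 b=-31/24 c=0 d=5/72
  seg 1: a=-1 b=7/12 c=5/8 d=-5/24
S(15/4) = -153/512

Δ: Δ0=-2/3, Δ1=1
row 1: diag=8, rhs=10; c'=1/8, d'=5/4
back: M1=5/4
M: M0=0, M1=5/4, M2=0
seg 0: a=1, c=M0/2=0, d=(M1−M0)/(6·3)=5/72, b=Δ0−h0·(2M0+M1)/6=-31/24
seg 1: a=-1, c=M1/2=5/8, d=(M2−M1)/(6·1)=-5/24, b=Δ1−h1·(2M1+M2)/6=7/12
t_q=15/4 → seg 1, τ=3/4; S=-1+7/12·τ+5/8·τ²+-5/24·τ³=-153/512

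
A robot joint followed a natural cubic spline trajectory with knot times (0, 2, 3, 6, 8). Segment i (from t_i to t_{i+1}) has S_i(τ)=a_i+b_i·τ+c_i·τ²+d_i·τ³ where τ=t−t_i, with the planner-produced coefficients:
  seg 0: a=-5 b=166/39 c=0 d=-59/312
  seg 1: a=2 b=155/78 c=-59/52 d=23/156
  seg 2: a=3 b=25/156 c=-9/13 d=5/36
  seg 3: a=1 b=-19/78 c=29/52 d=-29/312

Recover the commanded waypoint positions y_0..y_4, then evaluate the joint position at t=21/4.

y_0 = S_0(0) = a_0 = -5
y_1 = S_1(0) = a_1 = 2
y_2 = S_2(0) = a_2 = 3
y_3 = S_3(0) = a_3 = 1
y_4 = S_3(2) = 2
t_q=21/4 is in segment 2 (τ=9/4); S_2(τ)=4785/3328

y_0=-5 y_1=2 y_2=3 y_3=1 y_4=2
S(21/4) = 4785/3328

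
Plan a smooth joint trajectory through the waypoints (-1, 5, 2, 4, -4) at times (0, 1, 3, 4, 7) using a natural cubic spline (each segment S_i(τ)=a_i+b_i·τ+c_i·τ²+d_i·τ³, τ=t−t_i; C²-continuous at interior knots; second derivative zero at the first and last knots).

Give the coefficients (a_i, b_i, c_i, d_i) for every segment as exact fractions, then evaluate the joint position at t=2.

Δ: Δ0=6, Δ1=-3/2, Δ2=2, Δ3=-8/3
row 1: diag=6, rhs=-45; c'=1/3, d'=-15/2
row 2: denom=6−2·1/3=16/3; d'=(21−2·-15/2)/(16/3)=27/4
row 3: denom=8−1·3/16=125/16; d'=(-28−1·27/4)/(125/16)=-556/125
back: M3=-556/125
back: M2=27/4−3/16·-556/125=948/125
back: M1=-15/2−1/3·948/125=-2507/250
M: M0=0, M1=-2507/250, M2=948/125, M3=-556/125, M4=0
seg 0: a=-1, c=M0/2=0, d=(M1−M0)/(6·1)=-2507/1500, b=Δ0−h0·(2M0+M1)/6=11507/1500
seg 1: a=5, c=M1/2=-2507/500, d=(M2−M1)/(6·2)=4403/3000, b=Δ1−h1·(2M1+M2)/6=1993/750
seg 2: a=2, c=M2/2=474/125, d=(M3−M2)/(6·1)=-752/375, b=Δ2−h2·(2M2+M3)/6=16/75
seg 3: a=4, c=M3/2=-278/125, d=(M4−M3)/(6·3)=278/1125, b=Δ3−h3·(2M3+M4)/6=668/375
t_q=2 → seg 1, τ=1; S=5+1993/750·τ+-2507/500·τ²+4403/3000·τ³=4111/1000

  seg 0: a=-1 b=11507/1500 c=0 d=-2507/1500
  seg 1: a=5 b=1993/750 c=-2507/500 d=4403/3000
  seg 2: a=2 b=16/75 c=474/125 d=-752/375
  seg 3: a=4 b=668/375 c=-278/125 d=278/1125
S(2) = 4111/1000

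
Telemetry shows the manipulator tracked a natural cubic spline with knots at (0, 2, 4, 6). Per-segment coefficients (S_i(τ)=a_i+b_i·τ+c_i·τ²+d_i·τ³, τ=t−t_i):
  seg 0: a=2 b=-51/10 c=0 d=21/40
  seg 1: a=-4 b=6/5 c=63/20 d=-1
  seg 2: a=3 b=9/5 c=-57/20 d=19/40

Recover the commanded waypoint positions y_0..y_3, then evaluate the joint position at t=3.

y_0 = S_0(0) = a_0 = 2
y_1 = S_1(0) = a_1 = -4
y_2 = S_2(0) = a_2 = 3
y_3 = S_2(2) = -1
t_q=3 is in segment 1 (τ=1); S_1(τ)=-13/20

y_0=2 y_1=-4 y_2=3 y_3=-1
S(3) = -13/20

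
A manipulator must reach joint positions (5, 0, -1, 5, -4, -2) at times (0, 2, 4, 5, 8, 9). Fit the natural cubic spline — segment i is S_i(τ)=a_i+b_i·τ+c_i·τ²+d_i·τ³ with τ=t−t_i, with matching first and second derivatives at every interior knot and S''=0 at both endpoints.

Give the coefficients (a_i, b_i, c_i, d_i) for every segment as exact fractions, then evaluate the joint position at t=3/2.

  seg 0: a=5 b=-1350/589 c=0 d=-245/4712
  seg 1: a=0 b=-3435/1178 c=-735/2356 d=3581/4712
  seg 2: a=-1 b=2919/589 c=2502/589 d=-1887/589
  seg 3: a=5 b=2262/589 c=-3159/589 d=1816/1767
  seg 4: a=-4 b=-348/589 c=2289/589 d=-763/589
S(3/2) = 52265/37696

Δ: Δ0=-5/2, Δ1=-1/2, Δ2=6, Δ3=-3, Δ4=2
row 1: diag=8, rhs=12; c'=1/4, d'=3/2
row 2: denom=6−2·1/4=11/2; d'=(39−2·3/2)/(11/2)=72/11
row 3: denom=8−1·2/11=86/11; d'=(-54−1·72/11)/(86/11)=-333/43
row 4: denom=8−3·33/86=589/86; d'=(30−3·-333/43)/(589/86)=4578/589
back: M4=4578/589
back: M3=-333/43−33/86·4578/589=-6318/589
back: M2=72/11−2/11·-6318/589=5004/589
back: M1=3/2−1/4·5004/589=-735/1178
M: M0=0, M1=-735/1178, M2=5004/589, M3=-6318/589, M4=4578/589, M5=0
seg 0: a=5, c=M0/2=0, d=(M1−M0)/(6·2)=-245/4712, b=Δ0−h0·(2M0+M1)/6=-1350/589
seg 1: a=0, c=M1/2=-735/2356, d=(M2−M1)/(6·2)=3581/4712, b=Δ1−h1·(2M1+M2)/6=-3435/1178
seg 2: a=-1, c=M2/2=2502/589, d=(M3−M2)/(6·1)=-1887/589, b=Δ2−h2·(2M2+M3)/6=2919/589
seg 3: a=5, c=M3/2=-3159/589, d=(M4−M3)/(6·3)=1816/1767, b=Δ3−h3·(2M3+M4)/6=2262/589
seg 4: a=-4, c=M4/2=2289/589, d=(M5−M4)/(6·1)=-763/589, b=Δ4−h4·(2M4+M5)/6=-348/589
t_q=3/2 → seg 0, τ=3/2; S=5+-1350/589·τ+0·τ²+-245/4712·τ³=52265/37696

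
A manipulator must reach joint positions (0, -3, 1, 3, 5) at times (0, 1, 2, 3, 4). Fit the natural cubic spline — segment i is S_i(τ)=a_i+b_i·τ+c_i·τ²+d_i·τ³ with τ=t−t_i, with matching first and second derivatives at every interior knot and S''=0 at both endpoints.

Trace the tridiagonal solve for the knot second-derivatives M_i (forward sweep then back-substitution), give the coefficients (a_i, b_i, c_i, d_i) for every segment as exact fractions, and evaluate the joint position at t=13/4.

Δ: Δ0=-3, Δ1=4, Δ2=2, Δ3=2
row 1: diag=4, rhs=42; c'=1/4, d'=21/2
row 2: denom=4−1·1/4=15/4; d'=(-12−1·21/2)/(15/4)=-6
row 3: denom=4−1·4/15=56/15; d'=(0−1·-6)/(56/15)=45/28
back: M3=45/28
back: M2=-6−4/15·45/28=-45/7
back: M1=21/2−1/4·-45/7=339/28
M: M0=0, M1=339/28, M2=-45/7, M3=45/28, M4=0
seg 0: a=0, c=M0/2=0, d=(M1−M0)/(6·1)=113/56, b=Δ0−h0·(2M0+M1)/6=-281/56
seg 1: a=-3, c=M1/2=339/56, d=(M2−M1)/(6·1)=-173/56, b=Δ1−h1·(2M1+M2)/6=29/28
seg 2: a=1, c=M2/2=-45/14, d=(M3−M2)/(6·1)=75/56, b=Δ2−h2·(2M2+M3)/6=31/8
seg 3: a=3, c=M3/2=45/56, d=(M4−M3)/(6·1)=-15/56, b=Δ3−h3·(2M3+M4)/6=41/28
t_q=13/4 → seg 3, τ=1/4; S=3+41/28·τ+45/56·τ²+-15/56·τ³=1747/512

  seg 0: a=0 b=-281/56 c=0 d=113/56
  seg 1: a=-3 b=29/28 c=339/56 d=-173/56
  seg 2: a=1 b=31/8 c=-45/14 d=75/56
  seg 3: a=3 b=41/28 c=45/56 d=-15/56
S(13/4) = 1747/512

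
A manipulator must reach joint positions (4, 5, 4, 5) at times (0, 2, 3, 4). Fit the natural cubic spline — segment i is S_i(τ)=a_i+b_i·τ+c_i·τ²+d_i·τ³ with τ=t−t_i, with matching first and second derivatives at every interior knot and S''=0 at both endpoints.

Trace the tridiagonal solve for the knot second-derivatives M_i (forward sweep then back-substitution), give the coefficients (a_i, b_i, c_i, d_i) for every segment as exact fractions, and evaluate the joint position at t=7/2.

  seg 0: a=4 b=55/46 c=0 d=-4/23
  seg 1: a=5 b=-41/46 c=-24/23 d=43/46
  seg 2: a=4 b=-4/23 c=81/46 d=-27/46
S(7/2) = 1575/368

Δ: Δ0=1/2, Δ1=-1, Δ2=1
row 1: diag=6, rhs=-9; c'=1/6, d'=-3/2
row 2: denom=4−1·1/6=23/6; d'=(12−1·-3/2)/(23/6)=81/23
back: M2=81/23
back: M1=-3/2−1/6·81/23=-48/23
M: M0=0, M1=-48/23, M2=81/23, M3=0
seg 0: a=4, c=M0/2=0, d=(M1−M0)/(6·2)=-4/23, b=Δ0−h0·(2M0+M1)/6=55/46
seg 1: a=5, c=M1/2=-24/23, d=(M2−M1)/(6·1)=43/46, b=Δ1−h1·(2M1+M2)/6=-41/46
seg 2: a=4, c=M2/2=81/46, d=(M3−M2)/(6·1)=-27/46, b=Δ2−h2·(2M2+M3)/6=-4/23
t_q=7/2 → seg 2, τ=1/2; S=4+-4/23·τ+81/46·τ²+-27/46·τ³=1575/368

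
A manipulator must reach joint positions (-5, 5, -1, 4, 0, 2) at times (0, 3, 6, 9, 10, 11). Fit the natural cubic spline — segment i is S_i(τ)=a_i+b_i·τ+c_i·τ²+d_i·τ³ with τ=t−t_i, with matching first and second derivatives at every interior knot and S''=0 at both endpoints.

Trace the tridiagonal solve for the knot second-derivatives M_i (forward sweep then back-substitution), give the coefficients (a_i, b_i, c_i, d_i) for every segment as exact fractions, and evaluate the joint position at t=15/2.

  seg 0: a=-5 b=729/139 c=0 d=-797/3753
  seg 1: a=5 b=-68/139 c=-797/417 d=587/1251
  seg 2: a=-1 b=99/139 c=964/417 d=-2494/3753
  seg 3: a=4 b=-467/139 c=-510/139 d=421/139
  seg 4: a=0 b=-224/139 c=753/139 d=-251/139
S(15/2) = 1683/556

Δ: Δ0=10/3, Δ1=-2, Δ2=5/3, Δ3=-4, Δ4=2
row 1: diag=12, rhs=-32; c'=1/4, d'=-8/3
row 2: denom=12−3·1/4=45/4; d'=(22−3·-8/3)/(45/4)=8/3
row 3: denom=8−3·4/15=36/5; d'=(-34−3·8/3)/(36/5)=-35/6
row 4: denom=4−1·5/36=139/36; d'=(36−1·-35/6)/(139/36)=1506/139
back: M4=1506/139
back: M3=-35/6−5/36·1506/139=-1020/139
back: M2=8/3−4/15·-1020/139=1928/417
back: M1=-8/3−1/4·1928/417=-1594/417
M: M0=0, M1=-1594/417, M2=1928/417, M3=-1020/139, M4=1506/139, M5=0
seg 0: a=-5, c=M0/2=0, d=(M1−M0)/(6·3)=-797/3753, b=Δ0−h0·(2M0+M1)/6=729/139
seg 1: a=5, c=M1/2=-797/417, d=(M2−M1)/(6·3)=587/1251, b=Δ1−h1·(2M1+M2)/6=-68/139
seg 2: a=-1, c=M2/2=964/417, d=(M3−M2)/(6·3)=-2494/3753, b=Δ2−h2·(2M2+M3)/6=99/139
seg 3: a=4, c=M3/2=-510/139, d=(M4−M3)/(6·1)=421/139, b=Δ3−h3·(2M3+M4)/6=-467/139
seg 4: a=0, c=M4/2=753/139, d=(M5−M4)/(6·1)=-251/139, b=Δ4−h4·(2M4+M5)/6=-224/139
t_q=15/2 → seg 2, τ=3/2; S=-1+99/139·τ+964/417·τ²+-2494/3753·τ³=1683/556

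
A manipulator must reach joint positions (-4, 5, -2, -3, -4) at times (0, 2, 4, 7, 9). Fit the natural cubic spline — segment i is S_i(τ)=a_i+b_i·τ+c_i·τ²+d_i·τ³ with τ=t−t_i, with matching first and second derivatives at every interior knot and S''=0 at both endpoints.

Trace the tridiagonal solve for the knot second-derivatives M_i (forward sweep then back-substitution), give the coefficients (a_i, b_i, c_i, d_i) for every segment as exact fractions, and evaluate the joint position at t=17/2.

Δ: Δ0=9/2, Δ1=-7/2, Δ2=-1/3, Δ3=-1/2
row 1: diag=8, rhs=-48; c'=1/4, d'=-6
row 2: denom=10−2·1/4=19/2; d'=(19−2·-6)/(19/2)=62/19
row 3: denom=10−3·6/19=172/19; d'=(-1−3·62/19)/(172/19)=-205/172
back: M3=-205/172
back: M2=62/19−6/19·-205/172=313/86
back: M1=-6−1/4·313/86=-2377/344
M: M0=0, M1=-2377/344, M2=313/86, M3=-205/172, M4=0
seg 0: a=-4, c=M0/2=0, d=(M1−M0)/(6·2)=-2377/4128, b=Δ0−h0·(2M0+M1)/6=7021/1032
seg 1: a=5, c=M1/2=-2377/688, d=(M2−M1)/(6·2)=3629/4128, b=Δ1−h1·(2M1+M2)/6=-55/516
seg 2: a=-2, c=M2/2=313/172, d=(M3−M2)/(6·3)=-277/1032, b=Δ2−h2·(2M2+M3)/6=-3485/1032
seg 3: a=-3, c=M3/2=-205/344, d=(M4−M3)/(6·2)=205/2064, b=Δ3−h3·(2M3+M4)/6=38/129
t_q=17/2 → seg 3, τ=3/2; S=-3+38/129·τ+-205/344·τ²+205/2064·τ³=-19615/5504

  seg 0: a=-4 b=7021/1032 c=0 d=-2377/4128
  seg 1: a=5 b=-55/516 c=-2377/688 d=3629/4128
  seg 2: a=-2 b=-3485/1032 c=313/172 d=-277/1032
  seg 3: a=-3 b=38/129 c=-205/344 d=205/2064
S(17/2) = -19615/5504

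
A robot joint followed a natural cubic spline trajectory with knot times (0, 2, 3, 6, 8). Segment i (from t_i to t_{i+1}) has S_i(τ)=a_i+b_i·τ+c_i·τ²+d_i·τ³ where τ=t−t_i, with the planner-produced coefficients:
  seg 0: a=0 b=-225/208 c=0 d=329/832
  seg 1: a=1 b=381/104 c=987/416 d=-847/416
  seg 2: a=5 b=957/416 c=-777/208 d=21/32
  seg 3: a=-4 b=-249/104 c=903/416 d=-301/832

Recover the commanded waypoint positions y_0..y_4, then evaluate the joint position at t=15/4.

y_0=0 y_1=1 y_2=5 y_3=-4 y_4=-3
S(15/4) = 130483/26624

y_0 = S_0(0) = a_0 = 0
y_1 = S_1(0) = a_1 = 1
y_2 = S_2(0) = a_2 = 5
y_3 = S_3(0) = a_3 = -4
y_4 = S_3(2) = -3
t_q=15/4 is in segment 2 (τ=3/4); S_2(τ)=130483/26624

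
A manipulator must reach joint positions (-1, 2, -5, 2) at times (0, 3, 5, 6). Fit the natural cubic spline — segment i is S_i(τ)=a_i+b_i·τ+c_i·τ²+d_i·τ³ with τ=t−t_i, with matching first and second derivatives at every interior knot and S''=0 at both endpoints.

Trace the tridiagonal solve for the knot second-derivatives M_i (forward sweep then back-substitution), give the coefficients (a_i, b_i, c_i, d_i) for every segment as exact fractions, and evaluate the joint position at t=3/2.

  seg 0: a=-1 b=25/7 c=0 d=-2/7
  seg 1: a=2 b=-29/7 c=-18/7 d=81/56
  seg 2: a=-5 b=41/14 c=171/28 d=-57/28
S(3/2) = 95/28

Δ: Δ0=1, Δ1=-7/2, Δ2=7
row 1: diag=10, rhs=-27; c'=1/5, d'=-27/10
row 2: denom=6−2·1/5=28/5; d'=(63−2·-27/10)/(28/5)=171/14
back: M2=171/14
back: M1=-27/10−1/5·171/14=-36/7
M: M0=0, M1=-36/7, M2=171/14, M3=0
seg 0: a=-1, c=M0/2=0, d=(M1−M0)/(6·3)=-2/7, b=Δ0−h0·(2M0+M1)/6=25/7
seg 1: a=2, c=M1/2=-18/7, d=(M2−M1)/(6·2)=81/56, b=Δ1−h1·(2M1+M2)/6=-29/7
seg 2: a=-5, c=M2/2=171/28, d=(M3−M2)/(6·1)=-57/28, b=Δ2−h2·(2M2+M3)/6=41/14
t_q=3/2 → seg 0, τ=3/2; S=-1+25/7·τ+0·τ²+-2/7·τ³=95/28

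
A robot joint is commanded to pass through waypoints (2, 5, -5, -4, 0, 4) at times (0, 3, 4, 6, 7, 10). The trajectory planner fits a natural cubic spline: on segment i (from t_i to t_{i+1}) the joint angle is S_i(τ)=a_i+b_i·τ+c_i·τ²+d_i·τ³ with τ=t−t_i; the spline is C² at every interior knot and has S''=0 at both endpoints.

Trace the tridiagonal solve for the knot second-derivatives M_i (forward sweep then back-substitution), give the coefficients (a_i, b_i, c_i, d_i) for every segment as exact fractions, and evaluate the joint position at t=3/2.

Δ: Δ0=1, Δ1=-10, Δ2=1/2, Δ3=4, Δ4=4/3
row 1: diag=8, rhs=-66; c'=1/8, d'=-33/4
row 2: denom=6−1·1/8=47/8; d'=(63−1·-33/4)/(47/8)=570/47
row 3: denom=6−2·16/47=250/47; d'=(21−2·570/47)/(250/47)=-153/250
row 4: denom=8−1·47/250=1953/250; d'=(-16−1·-153/250)/(1953/250)=-3847/1953
back: M4=-3847/1953
back: M3=-153/250−47/250·-3847/1953=-472/1953
back: M2=570/47−16/47·-472/1953=23846/1953
back: M1=-33/4−1/8·23846/1953=-19093/1953
M: M0=0, M1=-19093/1953, M2=23846/1953, M3=-472/1953, M4=-3847/1953, M5=0
seg 0: a=2, c=M0/2=0, d=(M1−M0)/(6·3)=-19093/35154, b=Δ0−h0·(2M0+M1)/6=22999/3906
seg 1: a=5, c=M1/2=-19093/3906, d=(M2−M1)/(6·1)=4771/1302, b=Δ1−h1·(2M1+M2)/6=-17140/1953
seg 2: a=-5, c=M2/2=11923/1953, d=(M3−M2)/(6·2)=-193/186, b=Δ2−h2·(2M2+M3)/6=-29527/3906
seg 3: a=-4, c=M3/2=-236/1953, d=(M4−M3)/(6·1)=-125/434, b=Δ3−h3·(2M3+M4)/6=17221/3906
seg 4: a=0, c=M4/2=-3847/3906, d=(M5−M4)/(6·3)=3847/35154, b=Δ4−h4·(2M4+M5)/6=6451/1953
t_q=3/2 → seg 0, τ=3/2; S=2+22999/3906·τ+0·τ²+-19093/35154·τ³=31245/3472

  seg 0: a=2 b=22999/3906 c=0 d=-19093/35154
  seg 1: a=5 b=-17140/1953 c=-19093/3906 d=4771/1302
  seg 2: a=-5 b=-29527/3906 c=11923/1953 d=-193/186
  seg 3: a=-4 b=17221/3906 c=-236/1953 d=-125/434
  seg 4: a=0 b=6451/1953 c=-3847/3906 d=3847/35154
S(3/2) = 31245/3472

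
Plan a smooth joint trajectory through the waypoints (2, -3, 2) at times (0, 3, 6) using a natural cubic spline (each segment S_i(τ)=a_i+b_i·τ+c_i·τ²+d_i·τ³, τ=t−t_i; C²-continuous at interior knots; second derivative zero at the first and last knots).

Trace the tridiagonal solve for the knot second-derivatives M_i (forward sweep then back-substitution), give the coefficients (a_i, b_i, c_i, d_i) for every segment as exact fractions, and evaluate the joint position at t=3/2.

  seg 0: a=2 b=-5/2 c=0 d=5/54
  seg 1: a=-3 b=0 c=5/6 d=-5/54
S(3/2) = -23/16

Δ: Δ0=-5/3, Δ1=5/3
row 1: diag=12, rhs=20; c'=1/4, d'=5/3
back: M1=5/3
M: M0=0, M1=5/3, M2=0
seg 0: a=2, c=M0/2=0, d=(M1−M0)/(6·3)=5/54, b=Δ0−h0·(2M0+M1)/6=-5/2
seg 1: a=-3, c=M1/2=5/6, d=(M2−M1)/(6·3)=-5/54, b=Δ1−h1·(2M1+M2)/6=0
t_q=3/2 → seg 0, τ=3/2; S=2+-5/2·τ+0·τ²+5/54·τ³=-23/16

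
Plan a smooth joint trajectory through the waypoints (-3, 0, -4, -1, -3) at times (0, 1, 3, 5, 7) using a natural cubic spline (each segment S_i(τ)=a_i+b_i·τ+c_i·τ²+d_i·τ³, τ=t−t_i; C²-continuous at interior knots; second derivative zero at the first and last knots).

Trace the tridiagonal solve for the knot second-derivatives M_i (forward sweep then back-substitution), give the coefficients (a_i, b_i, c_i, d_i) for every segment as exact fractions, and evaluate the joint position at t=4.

  seg 0: a=-3 b=675/164 c=0 d=-183/164
  seg 1: a=0 b=63/82 c=-549/164 d=161/164
  seg 2: a=-4 b=-69/82 c=417/164 d=-225/328
  seg 3: a=-1 b=45/41 c=-129/82 d=43/164
S(4) = -979/328

Δ: Δ0=3, Δ1=-2, Δ2=3/2, Δ3=-1
row 1: diag=6, rhs=-30; c'=1/3, d'=-5
row 2: denom=8−2·1/3=22/3; d'=(21−2·-5)/(22/3)=93/22
row 3: denom=8−2·3/11=82/11; d'=(-15−2·93/22)/(82/11)=-129/41
back: M3=-129/41
back: M2=93/22−3/11·-129/41=417/82
back: M1=-5−1/3·417/82=-549/82
M: M0=0, M1=-549/82, M2=417/82, M3=-129/41, M4=0
seg 0: a=-3, c=M0/2=0, d=(M1−M0)/(6·1)=-183/164, b=Δ0−h0·(2M0+M1)/6=675/164
seg 1: a=0, c=M1/2=-549/164, d=(M2−M1)/(6·2)=161/164, b=Δ1−h1·(2M1+M2)/6=63/82
seg 2: a=-4, c=M2/2=417/164, d=(M3−M2)/(6·2)=-225/328, b=Δ2−h2·(2M2+M3)/6=-69/82
seg 3: a=-1, c=M3/2=-129/82, d=(M4−M3)/(6·2)=43/164, b=Δ3−h3·(2M3+M4)/6=45/41
t_q=4 → seg 2, τ=1; S=-4+-69/82·τ+417/164·τ²+-225/328·τ³=-979/328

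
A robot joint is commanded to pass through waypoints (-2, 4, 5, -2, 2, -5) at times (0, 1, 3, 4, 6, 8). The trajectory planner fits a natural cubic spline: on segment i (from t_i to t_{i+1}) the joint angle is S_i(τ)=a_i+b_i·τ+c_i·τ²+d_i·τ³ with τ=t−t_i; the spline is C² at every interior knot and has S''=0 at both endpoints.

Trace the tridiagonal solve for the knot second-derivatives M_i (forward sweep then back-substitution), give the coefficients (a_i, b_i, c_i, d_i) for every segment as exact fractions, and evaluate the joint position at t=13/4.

Δ: Δ0=6, Δ1=1/2, Δ2=-7, Δ3=2, Δ4=-7/2
row 1: diag=6, rhs=-33; c'=1/3, d'=-11/2
row 2: denom=6−2·1/3=16/3; d'=(-45−2·-11/2)/(16/3)=-51/8
row 3: denom=6−1·3/16=93/16; d'=(54−1·-51/8)/(93/16)=322/31
row 4: denom=8−2·32/93=680/93; d'=(-33−2·322/31)/(680/93)=-5001/680
back: M4=-5001/680
back: M3=322/31−32/93·-5001/680=1098/85
back: M2=-51/8−3/16·1098/85=-2991/340
back: M1=-11/2−1/3·-2991/340=-873/340
M: M0=0, M1=-873/340, M2=-2991/340, M3=1098/85, M4=-5001/680, M5=0
seg 0: a=-2, c=M0/2=0, d=(M1−M0)/(6·1)=-291/680, b=Δ0−h0·(2M0+M1)/6=4371/680
seg 1: a=4, c=M1/2=-873/680, d=(M2−M1)/(6·2)=-353/680, b=Δ1−h1·(2M1+M2)/6=1749/340
seg 2: a=5, c=M2/2=-2991/680, d=(M3−M2)/(6·1)=2461/680, b=Δ2−h2·(2M2+M3)/6=-423/68
seg 3: a=-2, c=M3/2=549/85, d=(M4−M3)/(6·2)=-919/544, b=Δ3−h3·(2M3+M4)/6=-2829/680
seg 4: a=2, c=M4/2=-5001/1360, d=(M5−M4)/(6·2)=1667/2720, b=Δ4−h4·(2M4+M5)/6=477/340
t_q=13/4 → seg 2, τ=1/4; S=5+-423/68·τ+-2991/680·τ²+2461/680·τ³=140417/43520

  seg 0: a=-2 b=4371/680 c=0 d=-291/680
  seg 1: a=4 b=1749/340 c=-873/680 d=-353/680
  seg 2: a=5 b=-423/68 c=-2991/680 d=2461/680
  seg 3: a=-2 b=-2829/680 c=549/85 d=-919/544
  seg 4: a=2 b=477/340 c=-5001/1360 d=1667/2720
S(13/4) = 140417/43520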